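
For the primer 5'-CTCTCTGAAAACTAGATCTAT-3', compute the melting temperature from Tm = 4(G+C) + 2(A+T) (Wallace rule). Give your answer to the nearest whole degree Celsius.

Base counts: A=7, T=7, G=2, C=5 (length 21).
Tm = 2·(7+7) + 4·(2+5) = 2·14 + 4·7 = 28 + 28 = 56°C.

56°C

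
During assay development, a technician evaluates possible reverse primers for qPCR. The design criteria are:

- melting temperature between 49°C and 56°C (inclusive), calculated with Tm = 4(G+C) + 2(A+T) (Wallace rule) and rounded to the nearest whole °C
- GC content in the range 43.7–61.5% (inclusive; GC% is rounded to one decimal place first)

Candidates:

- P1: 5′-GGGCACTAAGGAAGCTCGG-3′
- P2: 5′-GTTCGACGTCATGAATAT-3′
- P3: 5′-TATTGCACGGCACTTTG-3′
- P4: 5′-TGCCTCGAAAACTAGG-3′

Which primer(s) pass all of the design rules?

P1 (19 nt, A=5 T=2 G=8 C=4): Tm = 2·7 + 4·12 = 62°C, outside 49–56°C ✗; GC 12/19 = 63.2%, outside 43.7–61.5% ✗ — fails.
P2 (18 nt, A=5 T=6 G=4 C=3): Tm = 2·11 + 4·7 = 50°C ✓; GC 7/18 = 38.9%, outside 43.7–61.5% ✗ — fails.
P3 (17 nt, A=3 T=6 G=4 C=4): Tm = 2·9 + 4·8 = 50°C ✓; GC 8/17 = 47.1% ✓ — passes.
P4 (16 nt, A=5 T=3 G=4 C=4): Tm = 2·8 + 4·8 = 48°C, outside 49–56°C ✗; GC 8/16 = 50.0% ✓ — fails.

P3 only.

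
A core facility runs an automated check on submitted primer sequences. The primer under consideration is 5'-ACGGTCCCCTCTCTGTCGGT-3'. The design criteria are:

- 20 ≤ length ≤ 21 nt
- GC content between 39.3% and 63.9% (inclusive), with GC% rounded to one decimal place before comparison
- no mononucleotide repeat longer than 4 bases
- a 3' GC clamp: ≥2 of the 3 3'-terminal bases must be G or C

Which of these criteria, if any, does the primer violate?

Fails: GC content.

Base counts: A=1, T=6, G=5, C=8 (length 20).
length: length 20 ✓
GC content: GC 13/20 = 65.0%, outside 39.3–63.9% ✗
homopolymer run: longest run = 4 ✓
GC clamp: 3' end GGT has 2 G/C ✓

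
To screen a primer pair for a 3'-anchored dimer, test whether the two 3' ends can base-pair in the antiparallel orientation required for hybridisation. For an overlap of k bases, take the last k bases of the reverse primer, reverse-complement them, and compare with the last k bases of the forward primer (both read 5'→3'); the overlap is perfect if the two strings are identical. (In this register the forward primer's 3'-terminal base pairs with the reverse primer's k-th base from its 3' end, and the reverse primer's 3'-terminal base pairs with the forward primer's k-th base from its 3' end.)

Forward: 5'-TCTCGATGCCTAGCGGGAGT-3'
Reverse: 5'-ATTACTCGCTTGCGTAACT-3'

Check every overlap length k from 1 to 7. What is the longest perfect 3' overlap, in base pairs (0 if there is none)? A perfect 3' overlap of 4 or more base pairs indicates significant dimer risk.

Last 7 bases (5'→3') — forward …CGGGAGT, reverse …CGTAACT.
Reverse complement of the reverse primer's last 7 bases: AGTTACG; its first k bases are the reverse complement of the reverse primer's last k bases, so a perfect k-base overlap needs the forward primer's last k bases to equal them.
Comparing (forward last k vs required): k=1: T vs A ✗; k=2: GT vs AG ✗; k=3: AGT vs AGT ✓; k=4: GAGT vs AGTT ✗; k=5: GGAGT vs AGTTA ✗; k=6: GGGAGT vs AGTTAC ✗; k=7: CGGGAGT vs AGTTACG ✗.
Only k = 3 is perfect, so the longest perfect 3' overlap is 3.

Longest perfect overlap: 3 complementary base pairs; below the dimer-risk threshold (threshold 4).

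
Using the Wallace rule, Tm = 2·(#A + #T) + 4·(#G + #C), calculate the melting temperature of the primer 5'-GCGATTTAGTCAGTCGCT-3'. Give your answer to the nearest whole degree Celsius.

54°C

Base counts: A=3, T=6, G=5, C=4 (length 18).
Tm = 2·(3+6) + 4·(5+4) = 2·9 + 4·9 = 18 + 36 = 54°C.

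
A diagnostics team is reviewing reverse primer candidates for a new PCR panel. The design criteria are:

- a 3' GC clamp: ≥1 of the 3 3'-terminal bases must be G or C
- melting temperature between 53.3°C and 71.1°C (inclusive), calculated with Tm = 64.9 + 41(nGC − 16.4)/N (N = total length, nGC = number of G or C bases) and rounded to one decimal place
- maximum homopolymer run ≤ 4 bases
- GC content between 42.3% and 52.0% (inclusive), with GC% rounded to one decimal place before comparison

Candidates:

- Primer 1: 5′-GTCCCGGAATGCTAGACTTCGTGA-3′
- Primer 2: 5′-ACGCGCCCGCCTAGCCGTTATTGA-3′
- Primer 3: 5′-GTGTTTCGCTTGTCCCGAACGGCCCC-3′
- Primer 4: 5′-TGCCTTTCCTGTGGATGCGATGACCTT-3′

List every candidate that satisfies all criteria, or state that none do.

Primer 1 (24 nt, A=5 T=6 G=7 C=6): 3' end TGA has 1 G/C ✓; Tm = 64.9 + 41·(13 − 16.4)/24 = 59.1°C ✓; longest run = 3 ✓; GC 13/24 = 54.2%, outside 42.3–52.0% ✗ — fails.
Primer 2 (24 nt, A=4 T=5 G=6 C=9): 3' end TGA has 1 G/C ✓; Tm = 64.9 + 41·(15 − 16.4)/24 = 62.5°C ✓; longest run = 3 ✓; GC 15/24 = 62.5%, outside 42.3–52.0% ✗ — fails.
Primer 3 (26 nt, A=2 T=7 G=7 C=10): 3' end CCC has 3 G/C ✓; Tm = 64.9 + 41·(17 − 16.4)/26 = 65.8°C ✓; longest run = 4 ✓; GC 17/26 = 65.4%, outside 42.3–52.0% ✗ — fails.
Primer 4 (27 nt, A=3 T=10 G=7 C=7): 3' end CTT has 1 G/C ✓; Tm = 64.9 + 41·(14 − 16.4)/27 = 61.3°C ✓; longest run = 3 ✓; GC 14/27 = 51.9% ✓ — passes.

Primer 4 only.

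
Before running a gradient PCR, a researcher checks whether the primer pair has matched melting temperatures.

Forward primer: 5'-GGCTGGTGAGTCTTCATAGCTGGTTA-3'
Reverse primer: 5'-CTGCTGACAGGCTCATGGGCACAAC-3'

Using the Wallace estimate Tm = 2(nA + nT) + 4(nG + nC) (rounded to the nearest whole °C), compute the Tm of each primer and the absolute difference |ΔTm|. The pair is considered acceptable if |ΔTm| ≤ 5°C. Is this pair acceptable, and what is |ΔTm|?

Forward: A=4 T=9 G=9 C=4 → Tm = 2·13 + 4·13 = 78°C.
Reverse: A=6 T=4 G=7 C=8 → Tm = 2·10 + 4·15 = 80°C.
|ΔTm| = |78 − 80| = 2°C, ≤ 5°C.

|ΔTm| = 2°C; the pair is acceptable.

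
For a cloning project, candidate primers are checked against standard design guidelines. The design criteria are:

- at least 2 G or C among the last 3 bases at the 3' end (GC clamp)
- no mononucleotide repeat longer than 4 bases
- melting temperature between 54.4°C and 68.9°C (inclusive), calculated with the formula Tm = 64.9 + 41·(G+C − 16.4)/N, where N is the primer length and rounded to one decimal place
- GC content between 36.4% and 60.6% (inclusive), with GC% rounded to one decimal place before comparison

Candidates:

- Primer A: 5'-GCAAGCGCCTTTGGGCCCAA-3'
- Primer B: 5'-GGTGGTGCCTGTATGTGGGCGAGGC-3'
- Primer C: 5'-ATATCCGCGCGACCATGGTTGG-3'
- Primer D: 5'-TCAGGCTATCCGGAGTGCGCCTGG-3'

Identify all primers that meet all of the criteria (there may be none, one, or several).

Primer C only.

Primer A (20 nt, A=4 T=3 G=6 C=7): 3' end CAA has 1 G/C, need ≥2 ✗; longest run = 3 ✓; Tm = 64.9 + 41·(13 − 16.4)/20 = 57.9°C ✓; GC 13/20 = 65.0%, outside 36.4–60.6% ✗ — fails.
Primer B (25 nt, A=2 T=6 G=13 C=4): 3' end GGC has 3 G/C ✓; longest run = 3 ✓; Tm = 64.9 + 41·(17 − 16.4)/25 = 65.9°C ✓; GC 17/25 = 68.0%, outside 36.4–60.6% ✗ — fails.
Primer C (22 nt, A=4 T=5 G=7 C=6): 3' end TGG has 2 G/C ✓; longest run = 2 ✓; Tm = 64.9 + 41·(13 − 16.4)/22 = 58.6°C ✓; GC 13/22 = 59.1% ✓ — passes.
Primer D (24 nt, A=3 T=5 G=9 C=7): 3' end TGG has 2 G/C ✓; longest run = 2 ✓; Tm = 64.9 + 41·(16 − 16.4)/24 = 64.2°C ✓; GC 16/24 = 66.7%, outside 36.4–60.6% ✗ — fails.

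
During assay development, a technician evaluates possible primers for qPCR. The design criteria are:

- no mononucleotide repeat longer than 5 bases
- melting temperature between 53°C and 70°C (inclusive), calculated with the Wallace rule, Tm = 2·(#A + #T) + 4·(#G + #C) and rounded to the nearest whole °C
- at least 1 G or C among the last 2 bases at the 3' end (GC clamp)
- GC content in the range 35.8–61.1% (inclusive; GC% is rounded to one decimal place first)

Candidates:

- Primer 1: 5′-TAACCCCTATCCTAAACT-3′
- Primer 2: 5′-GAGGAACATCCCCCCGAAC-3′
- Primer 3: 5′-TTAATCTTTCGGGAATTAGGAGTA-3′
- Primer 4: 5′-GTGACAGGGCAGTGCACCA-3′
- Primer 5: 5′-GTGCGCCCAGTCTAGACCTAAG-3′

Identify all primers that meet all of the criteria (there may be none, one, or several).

Primer 1 (18 nt, A=6 T=5 G=0 C=7): longest run = 4 ✓; Tm = 2·11 + 4·7 = 50°C, outside 53–70°C ✗; 3' end CT has 1 G/C ✓; GC 7/18 = 38.9% ✓ — fails.
Primer 2 (19 nt, A=6 T=1 G=4 C=8): longest run = 6, exceeds 5 ✗; Tm = 2·7 + 4·12 = 62°C ✓; 3' end AC has 1 G/C ✓; GC 12/19 = 63.2%, outside 35.8–61.1% ✗ — fails.
Primer 3 (24 nt, A=7 T=9 G=6 C=2): longest run = 3 ✓; Tm = 2·16 + 4·8 = 64°C ✓; 3' end TA has 0 G/C, need ≥1 ✗; GC 8/24 = 33.3%, outside 35.8–61.1% ✗ — fails.
Primer 4 (19 nt, A=5 T=2 G=7 C=5): longest run = 3 ✓; Tm = 2·7 + 4·12 = 62°C ✓; 3' end CA has 1 G/C ✓; GC 12/19 = 63.2%, outside 35.8–61.1% ✗ — fails.
Primer 5 (22 nt, A=5 T=4 G=6 C=7): longest run = 3 ✓; Tm = 2·9 + 4·13 = 70°C ✓; 3' end AG has 1 G/C ✓; GC 13/22 = 59.1% ✓ — passes.

Primer 5 only.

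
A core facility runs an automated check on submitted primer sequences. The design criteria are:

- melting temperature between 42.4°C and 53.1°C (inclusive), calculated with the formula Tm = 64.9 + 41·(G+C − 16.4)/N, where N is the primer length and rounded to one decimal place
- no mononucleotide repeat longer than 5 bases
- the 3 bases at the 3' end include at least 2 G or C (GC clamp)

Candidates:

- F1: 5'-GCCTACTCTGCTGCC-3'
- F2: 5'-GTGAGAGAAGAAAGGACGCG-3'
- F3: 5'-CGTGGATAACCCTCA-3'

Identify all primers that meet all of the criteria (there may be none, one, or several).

F1 (15 nt, A=1 T=4 G=3 C=7): Tm = 64.9 + 41·(10 − 16.4)/15 = 47.4°C ✓; longest run = 2 ✓; 3' end GCC has 3 G/C ✓ — passes.
F2 (20 nt, A=8 T=1 G=9 C=2): Tm = 64.9 + 41·(11 − 16.4)/20 = 53.8°C, outside 42.4–53.1°C ✗; longest run = 3 ✓; 3' end GCG has 3 G/C ✓ — fails.
F3 (15 nt, A=4 T=3 G=3 C=5): Tm = 64.9 + 41·(8 − 16.4)/15 = 41.9°C, outside 42.4–53.1°C ✗; longest run = 3 ✓; 3' end TCA has 1 G/C, need ≥2 ✗ — fails.

F1 only.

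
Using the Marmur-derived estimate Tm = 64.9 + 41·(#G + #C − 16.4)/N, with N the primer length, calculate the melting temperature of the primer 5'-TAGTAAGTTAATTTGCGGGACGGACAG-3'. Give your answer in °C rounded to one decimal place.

Base counts: A=8, T=7, G=9, C=3; G+C = 12, N = 27.
Tm = 64.9 + 41·(12 − 16.4)/27 = 64.9 + -180.40/27 = 58.2°C.

58.2°C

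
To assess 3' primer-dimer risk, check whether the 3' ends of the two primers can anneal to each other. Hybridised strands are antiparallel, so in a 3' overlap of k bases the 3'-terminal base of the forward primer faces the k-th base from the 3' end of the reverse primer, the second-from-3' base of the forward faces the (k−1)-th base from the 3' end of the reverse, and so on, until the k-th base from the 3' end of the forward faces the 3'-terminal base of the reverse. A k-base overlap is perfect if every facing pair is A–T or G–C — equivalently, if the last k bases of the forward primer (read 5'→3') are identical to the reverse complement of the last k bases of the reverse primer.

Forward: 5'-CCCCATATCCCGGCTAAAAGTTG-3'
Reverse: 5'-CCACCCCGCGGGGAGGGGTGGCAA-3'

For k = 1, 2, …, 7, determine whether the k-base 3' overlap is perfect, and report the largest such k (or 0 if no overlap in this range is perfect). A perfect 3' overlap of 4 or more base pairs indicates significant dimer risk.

Last 7 bases (5'→3') — forward …AAAGTTG, reverse …GTGGCAA.
Reverse complement of the reverse primer's last 7 bases: TTGCCAC; its first k bases are the reverse complement of the reverse primer's last k bases, so a perfect k-base overlap needs the forward primer's last k bases to equal them.
Comparing (forward last k vs required): k=1: G vs T ✗; k=2: TG vs TT ✗; k=3: TTG vs TTG ✓; k=4: GTTG vs TTGC ✗; k=5: AGTTG vs TTGCC ✗; k=6: AAGTTG vs TTGCCA ✗; k=7: AAAGTTG vs TTGCCAC ✗.
Only k = 3 is perfect, so the longest perfect 3' overlap is 3.

Longest perfect overlap: 3 complementary base pairs; below the dimer-risk threshold (threshold 4).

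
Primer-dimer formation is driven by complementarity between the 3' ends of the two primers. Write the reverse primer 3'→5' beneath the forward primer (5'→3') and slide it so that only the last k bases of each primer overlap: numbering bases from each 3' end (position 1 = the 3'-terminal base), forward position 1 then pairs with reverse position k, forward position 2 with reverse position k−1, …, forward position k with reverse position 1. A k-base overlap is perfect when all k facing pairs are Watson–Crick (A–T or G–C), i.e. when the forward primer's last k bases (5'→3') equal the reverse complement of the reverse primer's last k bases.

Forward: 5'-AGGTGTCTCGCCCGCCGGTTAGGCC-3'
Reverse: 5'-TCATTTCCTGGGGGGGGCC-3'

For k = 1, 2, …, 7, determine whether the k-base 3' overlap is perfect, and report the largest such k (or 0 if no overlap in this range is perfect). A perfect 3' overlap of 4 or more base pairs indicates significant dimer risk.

Longest perfect overlap: 4 complementary base pairs; significant dimer risk (threshold 4).

Last 7 bases (5'→3') — forward …TTAGGCC, reverse …GGGGGCC.
Reverse complement of the reverse primer's last 7 bases: GGCCCCC; its first k bases are the reverse complement of the reverse primer's last k bases, so a perfect k-base overlap needs the forward primer's last k bases to equal them.
Comparing (forward last k vs required): k=1: C vs G ✗; k=2: CC vs GG ✗; k=3: GCC vs GGC ✗; k=4: GGCC vs GGCC ✓; k=5: AGGCC vs GGCCC ✗; k=6: TAGGCC vs GGCCCC ✗; k=7: TTAGGCC vs GGCCCCC ✗.
Only k = 4 is perfect, so the longest perfect 3' overlap is 4.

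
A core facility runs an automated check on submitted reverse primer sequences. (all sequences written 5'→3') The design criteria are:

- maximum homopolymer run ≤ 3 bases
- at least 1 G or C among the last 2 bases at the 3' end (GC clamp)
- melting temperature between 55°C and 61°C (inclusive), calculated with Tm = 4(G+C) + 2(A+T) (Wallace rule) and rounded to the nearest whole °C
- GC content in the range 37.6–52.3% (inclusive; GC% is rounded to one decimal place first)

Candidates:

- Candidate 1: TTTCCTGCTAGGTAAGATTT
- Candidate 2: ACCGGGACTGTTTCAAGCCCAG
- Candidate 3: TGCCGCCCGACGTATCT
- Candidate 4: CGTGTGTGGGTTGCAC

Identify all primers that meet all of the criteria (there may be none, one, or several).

None of the candidates satisfy all criteria.

Candidate 1 (20 nt, A=4 T=9 G=4 C=3): longest run = 3 ✓; 3' end TT has 0 G/C, need ≥1 ✗; Tm = 2·13 + 4·7 = 54°C, outside 55–61°C ✗; GC 7/20 = 35.0%, outside 37.6–52.3% ✗ — fails.
Candidate 2 (22 nt, A=5 T=4 G=6 C=7): longest run = 3 ✓; 3' end AG has 1 G/C ✓; Tm = 2·9 + 4·13 = 70°C, outside 55–61°C ✗; GC 13/22 = 59.1%, outside 37.6–52.3% ✗ — fails.
Candidate 3 (17 nt, A=2 T=4 G=4 C=7): longest run = 3 ✓; 3' end CT has 1 G/C ✓; Tm = 2·6 + 4·11 = 56°C ✓; GC 11/17 = 64.7%, outside 37.6–52.3% ✗ — fails.
Candidate 4 (16 nt, A=1 T=5 G=7 C=3): longest run = 3 ✓; 3' end AC has 1 G/C ✓; Tm = 2·6 + 4·10 = 52°C, outside 55–61°C ✗; GC 10/16 = 62.5%, outside 37.6–52.3% ✗ — fails.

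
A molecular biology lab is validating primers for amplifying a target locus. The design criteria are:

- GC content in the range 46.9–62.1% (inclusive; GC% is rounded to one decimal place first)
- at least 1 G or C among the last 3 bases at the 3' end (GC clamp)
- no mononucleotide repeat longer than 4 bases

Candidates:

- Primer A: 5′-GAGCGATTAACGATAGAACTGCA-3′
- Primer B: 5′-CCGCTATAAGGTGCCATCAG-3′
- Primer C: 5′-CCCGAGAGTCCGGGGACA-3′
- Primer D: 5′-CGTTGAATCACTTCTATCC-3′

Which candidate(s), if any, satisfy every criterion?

Primer B only.

Primer A (23 nt, A=9 T=4 G=6 C=4): GC 10/23 = 43.5%, outside 46.9–62.1% ✗; 3' end GCA has 2 G/C ✓; longest run = 2 ✓ — fails.
Primer B (20 nt, A=5 T=4 G=5 C=6): GC 11/20 = 55.0% ✓; 3' end CAG has 2 G/C ✓; longest run = 2 ✓ — passes.
Primer C (18 nt, A=4 T=1 G=7 C=6): GC 13/18 = 72.2%, outside 46.9–62.1% ✗; 3' end ACA has 1 G/C ✓; longest run = 4 ✓ — fails.
Primer D (19 nt, A=4 T=7 G=2 C=6): GC 8/19 = 42.1%, outside 46.9–62.1% ✗; 3' end TCC has 2 G/C ✓; longest run = 2 ✓ — fails.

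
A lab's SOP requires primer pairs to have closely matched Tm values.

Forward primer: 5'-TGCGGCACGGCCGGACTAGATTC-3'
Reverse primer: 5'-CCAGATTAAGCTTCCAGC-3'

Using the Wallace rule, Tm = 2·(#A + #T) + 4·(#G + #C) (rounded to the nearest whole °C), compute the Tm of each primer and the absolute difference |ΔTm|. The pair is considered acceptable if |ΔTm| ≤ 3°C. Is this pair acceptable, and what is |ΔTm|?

|ΔTm| = 22°C; the pair is not acceptable.

Forward: A=4 T=4 G=8 C=7 → Tm = 2·8 + 4·15 = 76°C.
Reverse: A=5 T=4 G=3 C=6 → Tm = 2·9 + 4·9 = 54°C.
|ΔTm| = |76 − 54| = 22°C, > 3°C.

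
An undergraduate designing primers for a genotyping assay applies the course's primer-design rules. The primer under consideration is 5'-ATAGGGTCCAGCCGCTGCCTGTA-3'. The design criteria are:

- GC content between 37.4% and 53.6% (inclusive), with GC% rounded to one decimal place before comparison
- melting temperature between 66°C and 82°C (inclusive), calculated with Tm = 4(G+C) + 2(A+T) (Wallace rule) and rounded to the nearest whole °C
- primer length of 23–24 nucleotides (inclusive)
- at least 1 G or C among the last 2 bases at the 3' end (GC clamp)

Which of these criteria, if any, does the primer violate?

Base counts: A=4, T=5, G=7, C=7 (length 23).
GC content: GC 14/23 = 60.9%, outside 37.4–53.6% ✗
Tm: Tm = 2·9 + 4·14 = 74°C ✓
length: length 23 ✓
GC clamp: 3' end TA has 0 G/C, need ≥1 ✗

Fails: GC content, GC clamp.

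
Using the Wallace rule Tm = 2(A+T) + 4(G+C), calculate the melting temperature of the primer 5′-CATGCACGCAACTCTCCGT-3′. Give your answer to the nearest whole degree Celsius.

Base counts: A=4, T=4, G=3, C=8 (length 19).
Tm = 2·(4+4) + 4·(3+8) = 2·8 + 4·11 = 16 + 44 = 60°C.

60°C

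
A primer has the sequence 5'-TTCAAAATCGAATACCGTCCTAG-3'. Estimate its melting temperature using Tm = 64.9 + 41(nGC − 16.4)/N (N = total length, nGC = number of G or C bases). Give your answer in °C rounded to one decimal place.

Base counts: A=8, T=6, G=3, C=6; G+C = 9, N = 23.
Tm = 64.9 + 41·(9 − 16.4)/23 = 64.9 + -303.40/23 = 51.7°C.

51.7°C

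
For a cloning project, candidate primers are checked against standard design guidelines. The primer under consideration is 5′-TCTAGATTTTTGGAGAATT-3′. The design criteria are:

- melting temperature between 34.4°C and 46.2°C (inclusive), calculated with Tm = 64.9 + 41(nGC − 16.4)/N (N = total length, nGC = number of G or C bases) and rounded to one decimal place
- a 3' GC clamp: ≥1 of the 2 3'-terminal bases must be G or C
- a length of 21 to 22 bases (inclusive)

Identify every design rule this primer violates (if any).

Fails: GC clamp, length.

Base counts: A=5, T=9, G=4, C=1 (length 19).
Tm: Tm = 64.9 + 41·(5 − 16.4)/19 = 40.3°C ✓
GC clamp: 3' end TT has 0 G/C, need ≥1 ✗
length: length 19, outside 21–22 ✗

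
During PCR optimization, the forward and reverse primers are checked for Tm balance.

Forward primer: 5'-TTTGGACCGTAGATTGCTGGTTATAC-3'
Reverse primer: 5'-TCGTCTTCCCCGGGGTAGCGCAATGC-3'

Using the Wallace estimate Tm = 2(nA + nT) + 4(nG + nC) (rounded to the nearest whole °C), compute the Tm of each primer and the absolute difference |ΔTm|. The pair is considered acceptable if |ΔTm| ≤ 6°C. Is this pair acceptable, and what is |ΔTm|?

|ΔTm| = 12°C; the pair is not acceptable.

Forward: A=5 T=10 G=7 C=4 → Tm = 2·15 + 4·11 = 74°C.
Reverse: A=3 T=6 G=8 C=9 → Tm = 2·9 + 4·17 = 86°C.
|ΔTm| = |74 − 86| = 12°C, > 6°C.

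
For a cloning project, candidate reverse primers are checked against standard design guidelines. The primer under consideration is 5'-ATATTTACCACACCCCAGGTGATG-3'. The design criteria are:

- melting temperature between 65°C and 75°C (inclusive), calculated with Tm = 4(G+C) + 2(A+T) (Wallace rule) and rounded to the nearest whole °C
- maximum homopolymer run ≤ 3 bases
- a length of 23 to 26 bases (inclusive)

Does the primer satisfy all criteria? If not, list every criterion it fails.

Base counts: A=7, T=6, G=4, C=7 (length 24).
Tm: Tm = 2·13 + 4·11 = 70°C ✓
homopolymer run: longest run = 4, exceeds 3 ✗
length: length 24 ✓

Fails: homopolymer run.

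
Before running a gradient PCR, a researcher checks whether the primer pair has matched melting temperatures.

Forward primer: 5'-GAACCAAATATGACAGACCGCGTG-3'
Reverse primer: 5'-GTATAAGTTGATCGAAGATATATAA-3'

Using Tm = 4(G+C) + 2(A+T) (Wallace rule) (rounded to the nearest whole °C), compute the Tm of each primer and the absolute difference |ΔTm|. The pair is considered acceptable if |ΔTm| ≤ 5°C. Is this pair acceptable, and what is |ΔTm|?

|ΔTm| = 10°C; the pair is not acceptable.

Forward: A=9 T=3 G=6 C=6 → Tm = 2·12 + 4·12 = 72°C.
Reverse: A=11 T=8 G=5 C=1 → Tm = 2·19 + 4·6 = 62°C.
|ΔTm| = |72 − 62| = 10°C, > 5°C.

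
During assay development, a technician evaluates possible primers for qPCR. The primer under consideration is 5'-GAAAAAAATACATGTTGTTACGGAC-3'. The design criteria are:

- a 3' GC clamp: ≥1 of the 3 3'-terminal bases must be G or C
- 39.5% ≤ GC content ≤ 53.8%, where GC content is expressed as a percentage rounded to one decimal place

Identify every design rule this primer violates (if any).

Fails: GC content.

Base counts: A=11, T=6, G=5, C=3 (length 25).
GC clamp: 3' end GAC has 2 G/C ✓
GC content: GC 8/25 = 32.0%, outside 39.5–53.8% ✗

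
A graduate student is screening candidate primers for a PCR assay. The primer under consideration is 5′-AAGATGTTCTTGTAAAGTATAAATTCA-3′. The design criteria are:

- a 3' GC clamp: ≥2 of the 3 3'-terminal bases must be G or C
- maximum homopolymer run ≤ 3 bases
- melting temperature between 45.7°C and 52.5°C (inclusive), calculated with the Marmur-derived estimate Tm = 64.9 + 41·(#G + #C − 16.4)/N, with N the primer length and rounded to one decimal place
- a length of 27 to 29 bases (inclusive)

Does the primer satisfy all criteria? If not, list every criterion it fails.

Fails: GC clamp.

Base counts: A=11, T=10, G=4, C=2 (length 27).
GC clamp: 3' end TCA has 1 G/C, need ≥2 ✗
homopolymer run: longest run = 3 ✓
Tm: Tm = 64.9 + 41·(6 − 16.4)/27 = 49.1°C ✓
length: length 27 ✓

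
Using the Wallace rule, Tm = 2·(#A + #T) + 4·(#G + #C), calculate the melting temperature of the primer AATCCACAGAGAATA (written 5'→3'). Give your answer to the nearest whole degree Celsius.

Base counts: A=8, T=2, G=2, C=3 (length 15).
Tm = 2·(8+2) + 4·(2+3) = 2·10 + 4·5 = 20 + 20 = 40°C.

40°C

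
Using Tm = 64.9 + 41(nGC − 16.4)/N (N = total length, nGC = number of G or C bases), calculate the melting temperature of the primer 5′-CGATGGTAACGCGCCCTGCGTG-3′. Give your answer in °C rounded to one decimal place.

Base counts: A=3, T=4, G=8, C=7; G+C = 15, N = 22.
Tm = 64.9 + 41·(15 − 16.4)/22 = 64.9 + -57.40/22 = 62.3°C.

62.3°C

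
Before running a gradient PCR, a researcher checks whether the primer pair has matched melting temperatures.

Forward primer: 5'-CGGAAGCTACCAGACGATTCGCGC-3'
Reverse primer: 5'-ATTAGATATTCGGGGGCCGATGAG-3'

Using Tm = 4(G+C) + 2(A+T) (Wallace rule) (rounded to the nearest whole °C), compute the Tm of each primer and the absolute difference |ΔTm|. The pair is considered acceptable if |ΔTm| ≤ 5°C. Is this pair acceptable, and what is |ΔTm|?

|ΔTm| = 6°C; the pair is not acceptable.

Forward: A=6 T=3 G=7 C=8 → Tm = 2·9 + 4·15 = 78°C.
Reverse: A=6 T=6 G=9 C=3 → Tm = 2·12 + 4·12 = 72°C.
|ΔTm| = |78 − 72| = 6°C, > 5°C.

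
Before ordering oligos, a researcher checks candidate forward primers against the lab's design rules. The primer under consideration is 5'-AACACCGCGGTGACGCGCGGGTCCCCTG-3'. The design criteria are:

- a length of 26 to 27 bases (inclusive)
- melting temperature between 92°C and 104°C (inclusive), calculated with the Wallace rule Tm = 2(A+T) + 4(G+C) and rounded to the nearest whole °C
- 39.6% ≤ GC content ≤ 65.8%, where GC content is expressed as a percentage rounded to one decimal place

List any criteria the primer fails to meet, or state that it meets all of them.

Fails: length, GC content.

Base counts: A=4, T=3, G=10, C=11 (length 28).
length: length 28, outside 26–27 ✗
Tm: Tm = 2·7 + 4·21 = 98°C ✓
GC content: GC 21/28 = 75.0%, outside 39.6–65.8% ✗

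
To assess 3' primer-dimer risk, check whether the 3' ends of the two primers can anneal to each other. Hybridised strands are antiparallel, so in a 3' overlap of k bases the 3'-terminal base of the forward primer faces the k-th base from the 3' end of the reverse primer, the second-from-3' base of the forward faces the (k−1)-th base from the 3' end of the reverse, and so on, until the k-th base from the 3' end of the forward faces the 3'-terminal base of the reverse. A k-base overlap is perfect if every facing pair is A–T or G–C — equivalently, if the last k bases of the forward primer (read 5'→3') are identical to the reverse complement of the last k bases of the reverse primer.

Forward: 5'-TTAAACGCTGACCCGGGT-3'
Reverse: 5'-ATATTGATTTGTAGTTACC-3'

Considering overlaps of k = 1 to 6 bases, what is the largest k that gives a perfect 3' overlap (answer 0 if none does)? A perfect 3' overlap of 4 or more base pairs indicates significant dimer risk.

Last 6 bases (5'→3') — forward …CCGGGT, reverse …GTTACC.
Reverse complement of the reverse primer's last 6 bases: GGTAAC; its first k bases are the reverse complement of the reverse primer's last k bases, so a perfect k-base overlap needs the forward primer's last k bases to equal them.
Comparing (forward last k vs required): k=1: T vs G ✗; k=2: GT vs GG ✗; k=3: GGT vs GGT ✓; k=4: GGGT vs GGTA ✗; k=5: CGGGT vs GGTAA ✗; k=6: CCGGGT vs GGTAAC ✗.
Only k = 3 is perfect, so the longest perfect 3' overlap is 3.

Longest perfect overlap: 3 complementary base pairs; below the dimer-risk threshold (threshold 4).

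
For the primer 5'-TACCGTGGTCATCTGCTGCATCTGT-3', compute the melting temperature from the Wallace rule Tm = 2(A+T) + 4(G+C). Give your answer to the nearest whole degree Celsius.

76°C

Base counts: A=3, T=9, G=6, C=7 (length 25).
Tm = 2·(3+9) + 4·(6+7) = 2·12 + 4·13 = 24 + 52 = 76°C.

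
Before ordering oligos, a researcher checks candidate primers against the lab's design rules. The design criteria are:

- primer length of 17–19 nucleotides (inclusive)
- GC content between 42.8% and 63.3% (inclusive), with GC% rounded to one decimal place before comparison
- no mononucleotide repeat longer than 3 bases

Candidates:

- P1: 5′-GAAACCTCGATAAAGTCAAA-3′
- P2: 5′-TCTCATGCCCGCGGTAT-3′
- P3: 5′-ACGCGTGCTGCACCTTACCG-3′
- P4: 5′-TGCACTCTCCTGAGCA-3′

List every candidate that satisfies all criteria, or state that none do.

P2 only.

P1 (20 nt, A=10 T=3 G=3 C=4): length 20, outside 17–19 ✗; GC 7/20 = 35.0%, outside 42.8–63.3% ✗; longest run = 3 ✓ — fails.
P2 (17 nt, A=2 T=5 G=4 C=6): length 17 ✓; GC 10/17 = 58.8% ✓; longest run = 3 ✓ — passes.
P3 (20 nt, A=3 T=4 G=5 C=8): length 20, outside 17–19 ✗; GC 13/20 = 65.0%, outside 42.8–63.3% ✗; longest run = 2 ✓ — fails.
P4 (16 nt, A=3 T=4 G=3 C=6): length 16, outside 17–19 ✗; GC 9/16 = 56.3% ✓; longest run = 2 ✓ — fails.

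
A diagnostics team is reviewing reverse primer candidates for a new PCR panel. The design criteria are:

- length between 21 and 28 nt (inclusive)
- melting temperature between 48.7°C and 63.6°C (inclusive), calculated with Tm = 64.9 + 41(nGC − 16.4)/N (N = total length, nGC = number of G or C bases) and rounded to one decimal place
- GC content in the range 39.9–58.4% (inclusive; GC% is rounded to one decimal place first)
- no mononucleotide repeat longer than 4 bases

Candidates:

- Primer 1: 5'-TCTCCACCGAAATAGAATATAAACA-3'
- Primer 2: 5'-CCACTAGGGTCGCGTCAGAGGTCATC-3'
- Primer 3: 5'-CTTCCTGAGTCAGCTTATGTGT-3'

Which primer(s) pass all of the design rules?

Primer 1 (25 nt, A=12 T=5 G=2 C=6): length 25 ✓; Tm = 64.9 + 41·(8 − 16.4)/25 = 51.1°C ✓; GC 8/25 = 32.0%, outside 39.9–58.4% ✗; longest run = 3 ✓ — fails.
Primer 2 (26 nt, A=5 T=5 G=8 C=8): length 26 ✓; Tm = 64.9 + 41·(16 − 16.4)/26 = 64.3°C, outside 48.7–63.6°C ✗; GC 16/26 = 61.5%, outside 39.9–58.4% ✗; longest run = 3 ✓ — fails.
Primer 3 (22 nt, A=3 T=9 G=5 C=5): length 22 ✓; Tm = 64.9 + 41·(10 − 16.4)/22 = 53.0°C ✓; GC 10/22 = 45.5% ✓; longest run = 2 ✓ — passes.

Primer 3 only.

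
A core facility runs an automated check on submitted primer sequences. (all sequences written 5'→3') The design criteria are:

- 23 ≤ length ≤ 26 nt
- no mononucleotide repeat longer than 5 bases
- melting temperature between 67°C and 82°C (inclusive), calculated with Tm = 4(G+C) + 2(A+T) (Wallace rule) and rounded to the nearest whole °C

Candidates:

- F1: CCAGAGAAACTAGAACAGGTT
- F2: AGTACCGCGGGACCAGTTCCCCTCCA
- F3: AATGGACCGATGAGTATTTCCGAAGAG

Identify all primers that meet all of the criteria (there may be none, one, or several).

None of the candidates satisfy all criteria.

F1 (21 nt, A=9 T=3 G=5 C=4): length 21, outside 23–26 ✗; longest run = 3 ✓; Tm = 2·12 + 4·9 = 60°C, outside 67–82°C ✗ — fails.
F2 (26 nt, A=5 T=4 G=6 C=11): length 26 ✓; longest run = 4 ✓; Tm = 2·9 + 4·17 = 86°C, outside 67–82°C ✗ — fails.
F3 (27 nt, A=9 T=6 G=8 C=4): length 27, outside 23–26 ✗; longest run = 3 ✓; Tm = 2·15 + 4·12 = 78°C ✓ — fails.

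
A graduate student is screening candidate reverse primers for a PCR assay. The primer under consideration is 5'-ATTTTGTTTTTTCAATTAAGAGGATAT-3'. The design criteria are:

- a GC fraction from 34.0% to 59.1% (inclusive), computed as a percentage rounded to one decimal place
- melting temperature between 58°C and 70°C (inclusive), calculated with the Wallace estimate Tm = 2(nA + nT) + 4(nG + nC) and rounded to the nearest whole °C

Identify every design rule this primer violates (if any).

Base counts: A=8, T=14, G=4, C=1 (length 27).
GC content: GC 5/27 = 18.5%, outside 34.0–59.1% ✗
Tm: Tm = 2·22 + 4·5 = 64°C ✓

Fails: GC content.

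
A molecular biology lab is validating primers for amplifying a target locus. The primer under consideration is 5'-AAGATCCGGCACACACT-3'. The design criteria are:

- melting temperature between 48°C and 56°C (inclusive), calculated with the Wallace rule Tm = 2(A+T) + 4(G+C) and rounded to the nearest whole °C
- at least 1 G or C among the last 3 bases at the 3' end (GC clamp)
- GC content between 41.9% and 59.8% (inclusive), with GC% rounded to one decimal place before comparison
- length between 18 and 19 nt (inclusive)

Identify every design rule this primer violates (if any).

Base counts: A=6, T=2, G=3, C=6 (length 17).
Tm: Tm = 2·8 + 4·9 = 52°C ✓
GC clamp: 3' end ACT has 1 G/C ✓
GC content: GC 9/17 = 52.9% ✓
length: length 17, outside 18–19 ✗

Fails: length.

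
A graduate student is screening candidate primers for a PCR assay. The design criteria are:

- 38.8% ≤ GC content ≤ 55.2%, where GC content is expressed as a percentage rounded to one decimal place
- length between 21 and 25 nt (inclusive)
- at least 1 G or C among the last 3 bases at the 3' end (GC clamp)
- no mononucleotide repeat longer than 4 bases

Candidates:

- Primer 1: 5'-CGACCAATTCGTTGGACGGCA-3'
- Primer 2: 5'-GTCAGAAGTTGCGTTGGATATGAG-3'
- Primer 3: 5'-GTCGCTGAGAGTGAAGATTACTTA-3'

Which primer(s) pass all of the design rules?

Primer 1 (21 nt, A=5 T=4 G=6 C=6): GC 12/21 = 57.1%, outside 38.8–55.2% ✗; length 21 ✓; 3' end GCA has 2 G/C ✓; longest run = 2 ✓ — fails.
Primer 2 (24 nt, A=6 T=7 G=9 C=2): GC 11/24 = 45.8% ✓; length 24 ✓; 3' end GAG has 2 G/C ✓; longest run = 2 ✓ — passes.
Primer 3 (24 nt, A=7 T=7 G=7 C=3): GC 10/24 = 41.7% ✓; length 24 ✓; 3' end TTA has 0 G/C, need ≥1 ✗; longest run = 2 ✓ — fails.

Primer 2 only.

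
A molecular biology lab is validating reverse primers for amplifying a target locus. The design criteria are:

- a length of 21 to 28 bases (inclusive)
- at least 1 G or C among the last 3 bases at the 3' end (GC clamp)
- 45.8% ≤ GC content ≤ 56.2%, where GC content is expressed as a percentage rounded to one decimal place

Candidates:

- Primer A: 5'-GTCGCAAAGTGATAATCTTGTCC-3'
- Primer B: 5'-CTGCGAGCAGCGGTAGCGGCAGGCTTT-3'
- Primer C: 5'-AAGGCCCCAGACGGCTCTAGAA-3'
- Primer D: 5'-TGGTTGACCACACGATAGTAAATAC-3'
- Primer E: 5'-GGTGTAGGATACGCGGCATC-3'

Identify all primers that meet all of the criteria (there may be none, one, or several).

Primer A (23 nt, A=6 T=7 G=5 C=5): length 23 ✓; 3' end TCC has 2 G/C ✓; GC 10/23 = 43.5%, outside 45.8–56.2% ✗ — fails.
Primer B (27 nt, A=4 T=5 G=11 C=7): length 27 ✓; 3' end TTT has 0 G/C, need ≥1 ✗; GC 18/27 = 66.7%, outside 45.8–56.2% ✗ — fails.
Primer C (22 nt, A=7 T=2 G=6 C=7): length 22 ✓; 3' end GAA has 1 G/C ✓; GC 13/22 = 59.1%, outside 45.8–56.2% ✗ — fails.
Primer D (25 nt, A=9 T=6 G=5 C=5): length 25 ✓; 3' end TAC has 1 G/C ✓; GC 10/25 = 40.0%, outside 45.8–56.2% ✗ — fails.
Primer E (20 nt, A=4 T=4 G=8 C=4): length 20, outside 21–28 ✗; 3' end ATC has 1 G/C ✓; GC 12/20 = 60.0%, outside 45.8–56.2% ✗ — fails.

None of the candidates satisfy all criteria.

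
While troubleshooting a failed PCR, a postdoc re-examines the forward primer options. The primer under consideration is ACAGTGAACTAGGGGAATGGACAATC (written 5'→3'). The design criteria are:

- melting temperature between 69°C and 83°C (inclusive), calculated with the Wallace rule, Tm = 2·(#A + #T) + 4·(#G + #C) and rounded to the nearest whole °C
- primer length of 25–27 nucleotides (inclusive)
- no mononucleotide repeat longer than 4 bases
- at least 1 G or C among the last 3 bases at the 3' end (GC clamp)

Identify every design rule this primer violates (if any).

Meets all criteria.

Base counts: A=10, T=4, G=8, C=4 (length 26).
Tm: Tm = 2·14 + 4·12 = 76°C ✓
length: length 26 ✓
homopolymer run: longest run = 4 ✓
GC clamp: 3' end ATC has 1 G/C ✓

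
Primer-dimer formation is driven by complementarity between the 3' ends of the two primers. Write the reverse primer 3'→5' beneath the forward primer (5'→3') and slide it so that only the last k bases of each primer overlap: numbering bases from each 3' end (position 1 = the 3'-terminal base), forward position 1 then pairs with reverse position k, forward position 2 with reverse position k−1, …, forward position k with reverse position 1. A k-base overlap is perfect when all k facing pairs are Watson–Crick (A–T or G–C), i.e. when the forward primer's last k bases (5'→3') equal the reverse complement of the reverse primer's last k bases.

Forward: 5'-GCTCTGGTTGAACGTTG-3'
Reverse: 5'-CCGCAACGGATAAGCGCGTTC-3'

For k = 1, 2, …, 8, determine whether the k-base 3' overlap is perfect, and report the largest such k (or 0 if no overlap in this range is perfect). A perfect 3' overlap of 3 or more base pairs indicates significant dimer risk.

Last 8 bases (5'→3') — forward …GAACGTTG, reverse …GCGCGTTC.
Reverse complement of the reverse primer's last 8 bases: GAACGCGC; its first k bases are the reverse complement of the reverse primer's last k bases, so a perfect k-base overlap needs the forward primer's last k bases to equal them.
Comparing (forward last k vs required): k=1: G vs G ✓; k=2: TG vs GA ✗; k=3: TTG vs GAA ✗; k=4: GTTG vs GAAC ✗; k=5: CGTTG vs GAACG ✗; k=6: ACGTTG vs GAACGC ✗; k=7: AACGTTG vs GAACGCG ✗; k=8: GAACGTTG vs GAACGCGC ✗.
Only k = 1 is perfect, so the longest perfect 3' overlap is 1.

Longest perfect overlap: 1 complementary base pair; below the dimer-risk threshold (threshold 3).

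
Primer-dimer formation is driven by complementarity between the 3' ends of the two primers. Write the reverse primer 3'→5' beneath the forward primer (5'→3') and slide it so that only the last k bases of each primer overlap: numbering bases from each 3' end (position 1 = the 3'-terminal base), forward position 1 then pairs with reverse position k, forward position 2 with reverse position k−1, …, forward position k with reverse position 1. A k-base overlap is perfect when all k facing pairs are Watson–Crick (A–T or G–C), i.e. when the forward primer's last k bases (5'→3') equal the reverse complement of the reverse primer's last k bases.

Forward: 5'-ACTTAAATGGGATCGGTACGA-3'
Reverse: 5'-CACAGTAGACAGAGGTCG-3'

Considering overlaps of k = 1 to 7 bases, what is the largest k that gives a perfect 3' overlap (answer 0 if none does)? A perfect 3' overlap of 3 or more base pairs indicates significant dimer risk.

Last 7 bases (5'→3') — forward …GGTACGA, reverse …GAGGTCG.
Reverse complement of the reverse primer's last 7 bases: CGACCTC; its first k bases are the reverse complement of the reverse primer's last k bases, so a perfect k-base overlap needs the forward primer's last k bases to equal them.
Comparing (forward last k vs required): k=1: A vs C ✗; k=2: GA vs CG ✗; k=3: CGA vs CGA ✓; k=4: ACGA vs CGAC ✗; k=5: TACGA vs CGACC ✗; k=6: GTACGA vs CGACCT ✗; k=7: GGTACGA vs CGACCTC ✗.
Only k = 3 is perfect, so the longest perfect 3' overlap is 3.

Longest perfect overlap: 3 complementary base pairs; significant dimer risk (threshold 3).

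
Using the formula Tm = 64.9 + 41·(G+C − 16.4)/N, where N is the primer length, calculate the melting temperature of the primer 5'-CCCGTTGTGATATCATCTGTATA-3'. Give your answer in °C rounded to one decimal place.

51.7°C

Base counts: A=5, T=9, G=4, C=5; G+C = 9, N = 23.
Tm = 64.9 + 41·(9 − 16.4)/23 = 64.9 + -303.40/23 = 51.7°C.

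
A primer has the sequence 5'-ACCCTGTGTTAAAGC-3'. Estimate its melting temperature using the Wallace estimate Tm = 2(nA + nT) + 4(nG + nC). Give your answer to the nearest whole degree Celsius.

Base counts: A=4, T=4, G=3, C=4 (length 15).
Tm = 2·(4+4) + 4·(3+4) = 2·8 + 4·7 = 16 + 28 = 44°C.

44°C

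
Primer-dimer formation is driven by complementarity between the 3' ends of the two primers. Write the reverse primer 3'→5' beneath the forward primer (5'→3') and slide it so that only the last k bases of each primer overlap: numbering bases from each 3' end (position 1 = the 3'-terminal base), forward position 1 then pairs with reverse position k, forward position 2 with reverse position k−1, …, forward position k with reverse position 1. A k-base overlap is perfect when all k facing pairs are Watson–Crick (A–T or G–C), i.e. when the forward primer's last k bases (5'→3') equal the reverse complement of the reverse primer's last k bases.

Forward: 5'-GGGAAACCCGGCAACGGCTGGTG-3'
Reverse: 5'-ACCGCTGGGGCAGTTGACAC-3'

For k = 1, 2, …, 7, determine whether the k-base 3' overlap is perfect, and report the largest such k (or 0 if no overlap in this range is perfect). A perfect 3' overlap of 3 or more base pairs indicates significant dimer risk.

Last 7 bases (5'→3') — forward …GCTGGTG, reverse …TTGACAC.
Reverse complement of the reverse primer's last 7 bases: GTGTCAA; its first k bases are the reverse complement of the reverse primer's last k bases, so a perfect k-base overlap needs the forward primer's last k bases to equal them.
Comparing (forward last k vs required): k=1: G vs G ✓; k=2: TG vs GT ✗; k=3: GTG vs GTG ✓; k=4: GGTG vs GTGT ✗; k=5: TGGTG vs GTGTC ✗; k=6: CTGGTG vs GTGTCA ✗; k=7: GCTGGTG vs GTGTCAA ✗.
Perfect overlaps at k = 1, 3; the largest is 3.

Longest perfect overlap: 3 complementary base pairs; significant dimer risk (threshold 3).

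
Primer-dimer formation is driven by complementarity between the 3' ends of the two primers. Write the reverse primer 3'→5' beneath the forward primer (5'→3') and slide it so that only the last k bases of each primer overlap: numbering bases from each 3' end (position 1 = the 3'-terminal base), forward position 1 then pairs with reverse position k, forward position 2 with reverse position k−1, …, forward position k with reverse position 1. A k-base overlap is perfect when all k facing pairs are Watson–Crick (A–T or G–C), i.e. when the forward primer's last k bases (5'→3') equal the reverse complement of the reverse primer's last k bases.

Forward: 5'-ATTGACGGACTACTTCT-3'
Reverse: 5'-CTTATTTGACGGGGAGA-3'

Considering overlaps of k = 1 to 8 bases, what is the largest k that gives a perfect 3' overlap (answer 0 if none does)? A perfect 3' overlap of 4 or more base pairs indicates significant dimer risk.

Longest perfect overlap: 3 complementary base pairs; below the dimer-risk threshold (threshold 4).

Last 8 bases (5'→3') — forward …CTACTTCT, reverse …CGGGGAGA.
Reverse complement of the reverse primer's last 8 bases: TCTCCCCG; its first k bases are the reverse complement of the reverse primer's last k bases, so a perfect k-base overlap needs the forward primer's last k bases to equal them.
Comparing (forward last k vs required): k=1: T vs T ✓; k=2: CT vs TC ✗; k=3: TCT vs TCT ✓; k=4: TTCT vs TCTC ✗; k=5: CTTCT vs TCTCC ✗; k=6: ACTTCT vs TCTCCC ✗; k=7: TACTTCT vs TCTCCCC ✗; k=8: CTACTTCT vs TCTCCCCG ✗.
Perfect overlaps at k = 1, 3; the largest is 3.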